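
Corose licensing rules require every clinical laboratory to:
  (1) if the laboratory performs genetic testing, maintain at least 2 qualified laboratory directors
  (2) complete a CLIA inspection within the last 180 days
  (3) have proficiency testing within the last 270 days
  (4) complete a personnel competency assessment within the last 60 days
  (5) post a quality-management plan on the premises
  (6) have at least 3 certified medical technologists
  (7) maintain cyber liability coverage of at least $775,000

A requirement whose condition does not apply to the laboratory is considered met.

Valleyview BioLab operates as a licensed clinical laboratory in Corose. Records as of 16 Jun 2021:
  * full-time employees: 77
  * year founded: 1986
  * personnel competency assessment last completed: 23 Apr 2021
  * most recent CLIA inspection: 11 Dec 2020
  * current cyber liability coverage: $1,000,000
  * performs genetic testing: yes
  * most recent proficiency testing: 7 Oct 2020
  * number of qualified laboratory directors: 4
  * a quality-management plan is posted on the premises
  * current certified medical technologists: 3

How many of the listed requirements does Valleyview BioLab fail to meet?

1

1. condition 'performs genetic testing' holds; qualified laboratory directors 4 ≥ 2 → met
2. CLIA inspection 187 days ago vs limit 180 → not met
3. proficiency testing 252 days ago vs limit 270 → met
4. personnel competency assessment 54 days ago vs limit 60 → met
5. quality-management plan present → met
6. certified medical technologists 3 ≥ 3 → met
7. cyber liability coverage $1,000,000 ≥ $775,000 → met
Not met: 1 of 7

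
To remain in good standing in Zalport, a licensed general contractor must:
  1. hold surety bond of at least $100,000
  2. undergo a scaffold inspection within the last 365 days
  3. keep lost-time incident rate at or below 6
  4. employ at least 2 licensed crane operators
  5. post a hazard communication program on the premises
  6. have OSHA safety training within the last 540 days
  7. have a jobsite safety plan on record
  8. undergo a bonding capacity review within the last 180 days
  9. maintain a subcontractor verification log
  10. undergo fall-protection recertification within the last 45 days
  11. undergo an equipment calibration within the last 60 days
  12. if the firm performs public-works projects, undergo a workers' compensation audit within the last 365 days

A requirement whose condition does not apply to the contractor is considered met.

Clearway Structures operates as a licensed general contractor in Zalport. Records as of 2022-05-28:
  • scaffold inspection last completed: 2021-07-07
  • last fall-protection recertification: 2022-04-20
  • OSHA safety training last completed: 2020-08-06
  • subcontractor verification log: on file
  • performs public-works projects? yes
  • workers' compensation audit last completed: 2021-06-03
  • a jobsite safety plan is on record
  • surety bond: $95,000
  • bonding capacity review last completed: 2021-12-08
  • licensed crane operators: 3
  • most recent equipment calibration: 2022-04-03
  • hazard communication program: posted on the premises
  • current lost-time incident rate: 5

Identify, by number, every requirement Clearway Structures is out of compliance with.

1. surety bond $95,000 < $100,000 → not met
2. scaffold inspection 325 days ago vs limit 365 → met
3. lost-time incident rate 5 ≤ 6 → met
4. licensed crane operators 3 ≥ 2 → met
5. hazard communication program present → met
6. OSHA safety training 660 days ago vs limit 540 → not met
7. jobsite safety plan present → met
8. bonding capacity review 171 days ago vs limit 180 → met
9. subcontractor verification log present → met
10. fall-protection recertification 38 days ago vs limit 45 → met
11. equipment calibration 55 days ago vs limit 60 → met
12. condition 'performs public-works projects' holds; workers' compensation audit 359 days ago vs limit 365 → met
Not met: 1, 6

1, 6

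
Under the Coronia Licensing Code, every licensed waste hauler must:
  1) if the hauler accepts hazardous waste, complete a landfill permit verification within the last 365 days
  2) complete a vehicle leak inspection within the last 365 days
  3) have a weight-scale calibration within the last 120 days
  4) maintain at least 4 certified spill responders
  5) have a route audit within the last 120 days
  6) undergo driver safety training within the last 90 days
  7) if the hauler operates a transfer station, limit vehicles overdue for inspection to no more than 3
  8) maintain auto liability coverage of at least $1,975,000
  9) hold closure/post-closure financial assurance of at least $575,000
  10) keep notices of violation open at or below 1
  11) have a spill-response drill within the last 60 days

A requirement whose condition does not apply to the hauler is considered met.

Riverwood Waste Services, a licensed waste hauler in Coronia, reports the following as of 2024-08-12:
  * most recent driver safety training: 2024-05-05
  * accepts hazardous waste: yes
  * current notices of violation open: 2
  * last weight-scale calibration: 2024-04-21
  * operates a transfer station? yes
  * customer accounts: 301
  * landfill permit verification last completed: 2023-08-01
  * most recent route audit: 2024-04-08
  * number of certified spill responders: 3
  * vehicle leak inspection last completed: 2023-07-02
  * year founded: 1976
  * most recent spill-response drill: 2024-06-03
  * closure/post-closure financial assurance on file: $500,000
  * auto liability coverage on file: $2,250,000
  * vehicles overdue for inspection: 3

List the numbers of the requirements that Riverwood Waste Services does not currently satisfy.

1, 2, 4, 5, 6, 9, 10, 11

1. condition 'accepts hazardous waste' holds; landfill permit verification 377 days ago vs limit 365 → not met
2. vehicle leak inspection 407 days ago vs limit 365 → not met
3. weight-scale calibration 113 days ago vs limit 120 → met
4. certified spill responders 3 < 4 → not met
5. route audit 126 days ago vs limit 120 → not met
6. driver safety training 99 days ago vs limit 90 → not met
7. condition 'operates a transfer station' holds; vehicles overdue for inspection 3 ≤ 3 → met
8. auto liability coverage $2,250,000 ≥ $1,975,000 → met
9. closure/post-closure financial assurance $500,000 < $575,000 → not met
10. notices of violation open 2 > 1 → not met
11. spill-response drill 70 days ago vs limit 60 → not met
Not met: 1, 2, 4, 5, 6, 9, 10, 11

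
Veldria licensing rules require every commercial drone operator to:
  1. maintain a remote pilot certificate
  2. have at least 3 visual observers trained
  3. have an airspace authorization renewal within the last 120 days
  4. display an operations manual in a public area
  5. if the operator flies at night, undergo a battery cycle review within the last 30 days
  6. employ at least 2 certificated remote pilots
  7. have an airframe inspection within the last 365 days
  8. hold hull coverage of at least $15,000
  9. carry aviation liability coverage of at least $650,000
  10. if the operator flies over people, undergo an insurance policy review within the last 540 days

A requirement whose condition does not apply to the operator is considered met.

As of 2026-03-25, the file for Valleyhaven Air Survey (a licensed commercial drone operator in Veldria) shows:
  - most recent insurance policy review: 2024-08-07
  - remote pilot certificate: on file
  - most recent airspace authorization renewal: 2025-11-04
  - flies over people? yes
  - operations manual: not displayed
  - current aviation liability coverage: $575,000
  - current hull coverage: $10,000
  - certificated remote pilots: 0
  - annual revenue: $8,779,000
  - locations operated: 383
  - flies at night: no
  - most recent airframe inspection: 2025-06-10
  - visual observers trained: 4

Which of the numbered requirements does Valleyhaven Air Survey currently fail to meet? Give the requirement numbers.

1. remote pilot certificate present → met
2. visual observers trained 4 ≥ 3 → met
3. airspace authorization renewal 141 days ago vs limit 120 → not met
4. operations manual absent → not met
5. condition 'flies at night' does not hold → requirement n/a → met
6. certificated remote pilots 0 < 2 → not met
7. airframe inspection 288 days ago vs limit 365 → met
8. hull coverage $10,000 < $15,000 → not met
9. aviation liability coverage $575,000 < $650,000 → not met
10. condition 'flies over people' holds; insurance policy review 595 days ago vs limit 540 → not met
Not met: 3, 4, 6, 8, 9, 10

3, 4, 6, 8, 9, 10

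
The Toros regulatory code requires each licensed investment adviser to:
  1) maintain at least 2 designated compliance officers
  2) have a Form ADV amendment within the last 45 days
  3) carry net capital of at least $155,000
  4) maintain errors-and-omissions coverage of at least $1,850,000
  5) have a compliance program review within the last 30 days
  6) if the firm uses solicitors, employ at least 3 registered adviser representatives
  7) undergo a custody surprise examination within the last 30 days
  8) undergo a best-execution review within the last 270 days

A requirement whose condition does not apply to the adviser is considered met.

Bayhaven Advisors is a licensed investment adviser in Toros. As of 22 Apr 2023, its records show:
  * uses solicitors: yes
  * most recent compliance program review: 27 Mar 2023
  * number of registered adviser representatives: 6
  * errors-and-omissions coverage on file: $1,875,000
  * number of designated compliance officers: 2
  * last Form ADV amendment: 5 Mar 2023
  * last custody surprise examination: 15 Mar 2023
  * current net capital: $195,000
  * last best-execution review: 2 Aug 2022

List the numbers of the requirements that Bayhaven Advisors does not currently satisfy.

2, 7

1. designated compliance officers 2 ≥ 2 → met
2. Form ADV amendment 48 days ago vs limit 45 → not met
3. net capital $195,000 ≥ $155,000 → met
4. errors-and-omissions coverage $1,875,000 ≥ $1,850,000 → met
5. compliance program review 26 days ago vs limit 30 → met
6. condition 'uses solicitors' holds; registered adviser representatives 6 ≥ 3 → met
7. custody surprise examination 38 days ago vs limit 30 → not met
8. best-execution review 263 days ago vs limit 270 → met
Not met: 2, 7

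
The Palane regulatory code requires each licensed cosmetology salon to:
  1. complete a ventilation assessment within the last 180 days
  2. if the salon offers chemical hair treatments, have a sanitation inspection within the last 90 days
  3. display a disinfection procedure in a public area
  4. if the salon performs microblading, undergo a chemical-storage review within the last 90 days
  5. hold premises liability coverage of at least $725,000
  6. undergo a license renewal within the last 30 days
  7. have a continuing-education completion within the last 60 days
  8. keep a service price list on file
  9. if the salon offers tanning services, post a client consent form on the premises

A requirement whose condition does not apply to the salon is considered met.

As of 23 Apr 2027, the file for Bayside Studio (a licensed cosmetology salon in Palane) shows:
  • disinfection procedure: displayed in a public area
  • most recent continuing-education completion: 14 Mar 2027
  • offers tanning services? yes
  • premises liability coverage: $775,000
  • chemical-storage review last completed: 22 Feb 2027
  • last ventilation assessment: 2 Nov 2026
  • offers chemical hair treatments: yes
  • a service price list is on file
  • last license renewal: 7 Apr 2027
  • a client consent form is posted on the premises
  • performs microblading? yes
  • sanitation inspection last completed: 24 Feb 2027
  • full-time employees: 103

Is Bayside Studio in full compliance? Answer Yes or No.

Yes

1. ventilation assessment 172 days ago vs limit 180 → met
2. condition 'offers chemical hair treatments' holds; sanitation inspection 58 days ago vs limit 90 → met
3. disinfection procedure present → met
4. condition 'performs microblading' holds; chemical-storage review 60 days ago vs limit 90 → met
5. premises liability coverage $775,000 ≥ $725,000 → met
6. license renewal 16 days ago vs limit 30 → met
7. continuing-education completion 40 days ago vs limit 60 → met
8. service price list present → met
9. condition 'offers tanning services' holds; client consent form present → met
All met.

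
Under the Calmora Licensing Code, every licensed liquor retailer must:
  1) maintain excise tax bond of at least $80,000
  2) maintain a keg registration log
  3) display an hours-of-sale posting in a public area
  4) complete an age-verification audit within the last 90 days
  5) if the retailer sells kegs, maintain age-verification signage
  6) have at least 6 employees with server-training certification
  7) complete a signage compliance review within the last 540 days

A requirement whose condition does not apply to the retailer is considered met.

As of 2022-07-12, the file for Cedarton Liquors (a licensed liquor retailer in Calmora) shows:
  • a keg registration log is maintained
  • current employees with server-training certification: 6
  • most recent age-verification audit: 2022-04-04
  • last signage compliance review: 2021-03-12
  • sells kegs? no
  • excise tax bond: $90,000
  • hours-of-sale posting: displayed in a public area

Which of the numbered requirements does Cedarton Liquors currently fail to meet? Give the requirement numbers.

4

1. excise tax bond $90,000 ≥ $80,000 → met
2. keg registration log present → met
3. hours-of-sale posting present → met
4. age-verification audit 99 days ago vs limit 90 → not met
5. condition 'sells kegs' does not hold → requirement n/a → met
6. employees with server-training certification 6 ≥ 6 → met
7. signage compliance review 487 days ago vs limit 540 → met
Not met: 4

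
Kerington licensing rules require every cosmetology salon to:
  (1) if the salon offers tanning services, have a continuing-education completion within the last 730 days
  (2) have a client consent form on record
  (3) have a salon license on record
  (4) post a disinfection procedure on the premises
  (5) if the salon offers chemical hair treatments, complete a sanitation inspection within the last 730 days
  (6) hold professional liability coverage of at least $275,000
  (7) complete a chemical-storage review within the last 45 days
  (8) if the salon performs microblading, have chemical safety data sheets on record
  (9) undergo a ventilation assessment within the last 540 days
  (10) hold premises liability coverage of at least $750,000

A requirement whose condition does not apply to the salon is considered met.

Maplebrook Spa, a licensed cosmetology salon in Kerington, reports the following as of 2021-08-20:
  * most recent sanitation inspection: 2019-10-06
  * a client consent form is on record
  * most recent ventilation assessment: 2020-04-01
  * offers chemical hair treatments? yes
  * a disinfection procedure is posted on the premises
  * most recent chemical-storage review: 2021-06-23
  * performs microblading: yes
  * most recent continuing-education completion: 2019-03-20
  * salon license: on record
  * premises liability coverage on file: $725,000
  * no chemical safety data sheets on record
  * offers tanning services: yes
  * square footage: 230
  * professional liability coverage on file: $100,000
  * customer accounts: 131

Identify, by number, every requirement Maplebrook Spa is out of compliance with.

1. condition 'offers tanning services' holds; continuing-education completion 884 days ago vs limit 730 → not met
2. client consent form present → met
3. salon license present → met
4. disinfection procedure present → met
5. condition 'offers chemical hair treatments' holds; sanitation inspection 684 days ago vs limit 730 → met
6. professional liability coverage $100,000 < $275,000 → not met
7. chemical-storage review 58 days ago vs limit 45 → not met
8. condition 'performs microblading' holds; chemical safety data sheets absent → not met
9. ventilation assessment 506 days ago vs limit 540 → met
10. premises liability coverage $725,000 < $750,000 → not met
Not met: 1, 6, 7, 8, 10

1, 6, 7, 8, 10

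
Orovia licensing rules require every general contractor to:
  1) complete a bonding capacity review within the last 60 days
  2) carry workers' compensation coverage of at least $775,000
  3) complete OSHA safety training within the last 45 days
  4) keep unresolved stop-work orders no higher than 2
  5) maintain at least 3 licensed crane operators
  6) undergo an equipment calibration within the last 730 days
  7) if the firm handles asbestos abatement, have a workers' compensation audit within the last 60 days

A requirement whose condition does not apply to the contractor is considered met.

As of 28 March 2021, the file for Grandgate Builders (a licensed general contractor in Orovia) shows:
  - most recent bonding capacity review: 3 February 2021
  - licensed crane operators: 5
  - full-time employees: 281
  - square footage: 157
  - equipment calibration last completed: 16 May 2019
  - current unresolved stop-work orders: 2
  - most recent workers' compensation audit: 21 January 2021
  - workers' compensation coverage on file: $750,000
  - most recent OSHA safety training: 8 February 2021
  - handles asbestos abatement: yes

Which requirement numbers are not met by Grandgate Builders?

1. bonding capacity review 53 days ago vs limit 60 → met
2. workers' compensation coverage $750,000 < $775,000 → not met
3. OSHA safety training 48 days ago vs limit 45 → not met
4. unresolved stop-work orders 2 ≤ 2 → met
5. licensed crane operators 5 ≥ 3 → met
6. equipment calibration 682 days ago vs limit 730 → met
7. condition 'handles asbestos abatement' holds; workers' compensation audit 66 days ago vs limit 60 → not met
Not met: 2, 3, 7

2, 3, 7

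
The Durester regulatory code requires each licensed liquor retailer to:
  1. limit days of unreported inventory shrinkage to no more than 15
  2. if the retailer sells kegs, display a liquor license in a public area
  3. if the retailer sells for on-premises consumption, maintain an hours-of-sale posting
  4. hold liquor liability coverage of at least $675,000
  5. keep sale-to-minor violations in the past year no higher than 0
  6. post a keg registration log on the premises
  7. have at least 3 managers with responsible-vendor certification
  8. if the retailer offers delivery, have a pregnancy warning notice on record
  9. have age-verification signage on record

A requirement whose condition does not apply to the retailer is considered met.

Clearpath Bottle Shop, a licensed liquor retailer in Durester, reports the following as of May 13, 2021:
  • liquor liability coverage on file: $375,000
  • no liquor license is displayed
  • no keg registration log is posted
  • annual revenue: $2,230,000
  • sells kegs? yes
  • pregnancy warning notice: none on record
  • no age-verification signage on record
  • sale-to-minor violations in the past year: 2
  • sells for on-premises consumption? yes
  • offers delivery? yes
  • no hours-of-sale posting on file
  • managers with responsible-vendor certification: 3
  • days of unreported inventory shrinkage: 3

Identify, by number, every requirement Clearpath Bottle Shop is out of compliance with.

2, 3, 4, 5, 6, 8, 9

1. days of unreported inventory shrinkage 3 ≤ 15 → met
2. condition 'sells kegs' holds; liquor license absent → not met
3. condition 'sells for on-premises consumption' holds; hours-of-sale posting absent → not met
4. liquor liability coverage $375,000 < $675,000 → not met
5. sale-to-minor violations in the past year 2 > 0 → not met
6. keg registration log absent → not met
7. managers with responsible-vendor certification 3 ≥ 3 → met
8. condition 'offers delivery' holds; pregnancy warning notice absent → not met
9. age-verification signage absent → not met
Not met: 2, 3, 4, 5, 6, 8, 9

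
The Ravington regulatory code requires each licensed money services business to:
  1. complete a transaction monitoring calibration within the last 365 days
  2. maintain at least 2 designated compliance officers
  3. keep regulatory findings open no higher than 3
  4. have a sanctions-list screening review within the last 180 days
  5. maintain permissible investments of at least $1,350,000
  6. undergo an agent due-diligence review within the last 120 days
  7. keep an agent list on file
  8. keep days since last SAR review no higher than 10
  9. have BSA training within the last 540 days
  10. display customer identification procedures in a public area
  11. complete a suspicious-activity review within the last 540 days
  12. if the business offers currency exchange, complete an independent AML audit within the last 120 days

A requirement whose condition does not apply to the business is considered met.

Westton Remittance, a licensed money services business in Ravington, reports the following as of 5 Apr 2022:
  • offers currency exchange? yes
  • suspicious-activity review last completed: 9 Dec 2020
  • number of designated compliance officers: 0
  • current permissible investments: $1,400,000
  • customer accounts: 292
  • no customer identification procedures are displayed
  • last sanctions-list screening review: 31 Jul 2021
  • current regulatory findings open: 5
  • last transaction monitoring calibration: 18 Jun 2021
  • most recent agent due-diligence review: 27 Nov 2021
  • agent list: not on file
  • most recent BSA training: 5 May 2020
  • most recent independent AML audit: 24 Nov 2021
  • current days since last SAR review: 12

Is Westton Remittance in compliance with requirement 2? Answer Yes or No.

2. designated compliance officers 0 < 2 → not met

No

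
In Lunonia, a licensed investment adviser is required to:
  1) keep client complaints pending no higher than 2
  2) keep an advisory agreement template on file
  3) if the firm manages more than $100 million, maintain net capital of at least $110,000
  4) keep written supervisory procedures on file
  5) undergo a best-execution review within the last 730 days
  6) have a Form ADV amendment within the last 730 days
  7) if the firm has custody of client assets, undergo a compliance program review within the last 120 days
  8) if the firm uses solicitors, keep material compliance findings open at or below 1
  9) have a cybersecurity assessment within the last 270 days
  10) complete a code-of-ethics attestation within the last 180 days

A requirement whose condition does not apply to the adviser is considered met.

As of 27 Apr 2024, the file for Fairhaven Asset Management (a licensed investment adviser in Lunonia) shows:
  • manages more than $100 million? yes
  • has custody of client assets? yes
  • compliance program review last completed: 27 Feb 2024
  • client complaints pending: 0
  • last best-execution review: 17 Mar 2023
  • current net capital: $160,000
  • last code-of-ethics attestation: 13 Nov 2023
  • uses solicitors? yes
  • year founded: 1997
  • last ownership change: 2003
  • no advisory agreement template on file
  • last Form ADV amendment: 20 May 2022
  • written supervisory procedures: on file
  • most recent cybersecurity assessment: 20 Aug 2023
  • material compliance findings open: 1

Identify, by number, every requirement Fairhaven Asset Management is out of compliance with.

2

1. client complaints pending 0 ≤ 2 → met
2. advisory agreement template absent → not met
3. condition 'manages more than $100 million' holds; net capital $160,000 ≥ $110,000 → met
4. written supervisory procedures present → met
5. best-execution review 407 days ago vs limit 730 → met
6. Form ADV amendment 708 days ago vs limit 730 → met
7. condition 'has custody of client assets' holds; compliance program review 60 days ago vs limit 120 → met
8. condition 'uses solicitors' holds; material compliance findings open 1 ≤ 1 → met
9. cybersecurity assessment 251 days ago vs limit 270 → met
10. code-of-ethics attestation 166 days ago vs limit 180 → met
Not met: 2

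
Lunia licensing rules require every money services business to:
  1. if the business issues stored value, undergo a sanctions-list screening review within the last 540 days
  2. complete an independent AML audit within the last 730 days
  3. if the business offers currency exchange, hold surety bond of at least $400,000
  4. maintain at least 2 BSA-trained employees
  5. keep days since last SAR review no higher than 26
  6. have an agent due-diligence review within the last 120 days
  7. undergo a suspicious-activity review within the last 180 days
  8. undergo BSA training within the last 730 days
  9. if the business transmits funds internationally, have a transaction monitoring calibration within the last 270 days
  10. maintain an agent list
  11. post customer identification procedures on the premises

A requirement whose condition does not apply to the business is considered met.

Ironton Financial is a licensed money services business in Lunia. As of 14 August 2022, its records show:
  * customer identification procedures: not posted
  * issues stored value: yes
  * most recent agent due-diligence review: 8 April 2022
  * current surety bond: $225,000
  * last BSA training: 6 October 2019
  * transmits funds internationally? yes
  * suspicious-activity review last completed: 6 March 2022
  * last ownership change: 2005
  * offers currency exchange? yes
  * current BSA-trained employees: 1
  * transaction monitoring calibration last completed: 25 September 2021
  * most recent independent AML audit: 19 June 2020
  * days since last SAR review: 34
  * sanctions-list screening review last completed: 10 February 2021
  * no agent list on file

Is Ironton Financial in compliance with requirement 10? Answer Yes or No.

10. agent list absent → not met

No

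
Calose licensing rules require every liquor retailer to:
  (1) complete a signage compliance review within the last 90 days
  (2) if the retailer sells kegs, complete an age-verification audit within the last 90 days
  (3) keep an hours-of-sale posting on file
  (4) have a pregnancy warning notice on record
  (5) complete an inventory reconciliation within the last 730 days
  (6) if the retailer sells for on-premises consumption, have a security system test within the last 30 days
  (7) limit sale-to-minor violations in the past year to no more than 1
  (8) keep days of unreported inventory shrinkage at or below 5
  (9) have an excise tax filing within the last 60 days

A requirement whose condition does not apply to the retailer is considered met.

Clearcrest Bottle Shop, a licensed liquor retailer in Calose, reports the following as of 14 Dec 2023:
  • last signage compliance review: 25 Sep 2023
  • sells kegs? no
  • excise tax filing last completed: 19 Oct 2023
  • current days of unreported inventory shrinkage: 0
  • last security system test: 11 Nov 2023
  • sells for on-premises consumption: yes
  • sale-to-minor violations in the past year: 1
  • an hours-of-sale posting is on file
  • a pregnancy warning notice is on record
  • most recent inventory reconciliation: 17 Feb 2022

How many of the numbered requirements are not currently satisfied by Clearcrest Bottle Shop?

1

1. signage compliance review 80 days ago vs limit 90 → met
2. condition 'sells kegs' does not hold → requirement n/a → met
3. hours-of-sale posting present → met
4. pregnancy warning notice present → met
5. inventory reconciliation 665 days ago vs limit 730 → met
6. condition 'sells for on-premises consumption' holds; security system test 33 days ago vs limit 30 → not met
7. sale-to-minor violations in the past year 1 ≤ 1 → met
8. days of unreported inventory shrinkage 0 ≤ 5 → met
9. excise tax filing 56 days ago vs limit 60 → met
Not met: 1 of 9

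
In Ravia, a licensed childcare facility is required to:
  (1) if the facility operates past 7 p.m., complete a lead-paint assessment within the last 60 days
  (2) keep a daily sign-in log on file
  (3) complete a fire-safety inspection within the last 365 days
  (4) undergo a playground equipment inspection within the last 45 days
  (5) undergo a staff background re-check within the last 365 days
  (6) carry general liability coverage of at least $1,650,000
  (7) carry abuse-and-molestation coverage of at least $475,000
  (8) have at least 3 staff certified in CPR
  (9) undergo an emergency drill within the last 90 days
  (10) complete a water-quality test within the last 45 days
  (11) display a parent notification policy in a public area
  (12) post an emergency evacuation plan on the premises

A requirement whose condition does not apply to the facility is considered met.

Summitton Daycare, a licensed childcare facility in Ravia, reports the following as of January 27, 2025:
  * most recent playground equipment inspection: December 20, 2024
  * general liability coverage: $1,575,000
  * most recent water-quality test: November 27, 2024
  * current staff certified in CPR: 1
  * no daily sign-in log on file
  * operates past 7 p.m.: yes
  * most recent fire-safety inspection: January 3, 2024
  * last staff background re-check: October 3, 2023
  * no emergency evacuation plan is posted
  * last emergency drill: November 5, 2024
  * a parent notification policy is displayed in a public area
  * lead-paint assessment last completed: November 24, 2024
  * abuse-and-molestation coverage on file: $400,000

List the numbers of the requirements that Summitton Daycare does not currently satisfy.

1. condition 'operates past 7 p.m.' holds; lead-paint assessment 64 days ago vs limit 60 → not met
2. daily sign-in log absent → not met
3. fire-safety inspection 390 days ago vs limit 365 → not met
4. playground equipment inspection 38 days ago vs limit 45 → met
5. staff background re-check 482 days ago vs limit 365 → not met
6. general liability coverage $1,575,000 < $1,650,000 → not met
7. abuse-and-molestation coverage $400,000 < $475,000 → not met
8. staff certified in CPR 1 < 3 → not met
9. emergency drill 83 days ago vs limit 90 → met
10. water-quality test 61 days ago vs limit 45 → not met
11. parent notification policy present → met
12. emergency evacuation plan absent → not met
Not met: 1, 2, 3, 5, 6, 7, 8, 10, 12

1, 2, 3, 5, 6, 7, 8, 10, 12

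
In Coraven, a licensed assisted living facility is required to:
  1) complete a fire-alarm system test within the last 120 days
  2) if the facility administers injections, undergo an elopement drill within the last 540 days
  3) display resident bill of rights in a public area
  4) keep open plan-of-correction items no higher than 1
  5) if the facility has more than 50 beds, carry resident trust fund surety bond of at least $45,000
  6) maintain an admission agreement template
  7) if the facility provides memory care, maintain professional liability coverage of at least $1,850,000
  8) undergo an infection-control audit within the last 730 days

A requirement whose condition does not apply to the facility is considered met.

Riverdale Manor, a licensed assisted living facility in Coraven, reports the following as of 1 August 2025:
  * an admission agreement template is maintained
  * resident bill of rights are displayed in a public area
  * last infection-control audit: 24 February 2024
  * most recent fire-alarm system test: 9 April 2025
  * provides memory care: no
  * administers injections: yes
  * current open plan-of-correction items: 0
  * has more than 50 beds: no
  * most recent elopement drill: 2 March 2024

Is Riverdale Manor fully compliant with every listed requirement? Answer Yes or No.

Yes

1. fire-alarm system test 114 days ago vs limit 120 → met
2. condition 'administers injections' holds; elopement drill 517 days ago vs limit 540 → met
3. resident bill of rights present → met
4. open plan-of-correction items 0 ≤ 1 → met
5. condition 'has more than 50 beds' does not hold → requirement n/a → met
6. admission agreement template present → met
7. condition 'provides memory care' does not hold → requirement n/a → met
8. infection-control audit 524 days ago vs limit 730 → met
All met.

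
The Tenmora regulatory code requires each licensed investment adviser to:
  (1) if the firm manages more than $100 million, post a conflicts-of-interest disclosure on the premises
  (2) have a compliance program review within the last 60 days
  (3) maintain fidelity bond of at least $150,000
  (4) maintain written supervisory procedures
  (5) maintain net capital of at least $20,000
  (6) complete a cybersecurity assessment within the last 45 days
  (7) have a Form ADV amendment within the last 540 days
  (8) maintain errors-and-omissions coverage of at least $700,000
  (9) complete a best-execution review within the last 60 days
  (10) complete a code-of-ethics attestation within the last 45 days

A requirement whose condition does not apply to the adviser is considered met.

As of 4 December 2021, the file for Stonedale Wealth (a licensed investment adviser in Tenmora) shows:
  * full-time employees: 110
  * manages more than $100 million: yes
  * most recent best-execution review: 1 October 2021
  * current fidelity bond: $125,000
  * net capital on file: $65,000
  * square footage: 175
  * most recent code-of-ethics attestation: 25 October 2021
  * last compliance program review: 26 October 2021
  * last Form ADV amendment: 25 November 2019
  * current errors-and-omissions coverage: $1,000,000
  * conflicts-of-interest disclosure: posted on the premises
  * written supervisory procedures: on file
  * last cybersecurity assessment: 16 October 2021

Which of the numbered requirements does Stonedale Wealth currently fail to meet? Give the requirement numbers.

1. condition 'manages more than $100 million' holds; conflicts-of-interest disclosure present → met
2. compliance program review 39 days ago vs limit 60 → met
3. fidelity bond $125,000 < $150,000 → not met
4. written supervisory procedures present → met
5. net capital $65,000 ≥ $20,000 → met
6. cybersecurity assessment 49 days ago vs limit 45 → not met
7. Form ADV amendment 740 days ago vs limit 540 → not met
8. errors-and-omissions coverage $1,000,000 ≥ $700,000 → met
9. best-execution review 64 days ago vs limit 60 → not met
10. code-of-ethics attestation 40 days ago vs limit 45 → met
Not met: 3, 6, 7, 9

3, 6, 7, 9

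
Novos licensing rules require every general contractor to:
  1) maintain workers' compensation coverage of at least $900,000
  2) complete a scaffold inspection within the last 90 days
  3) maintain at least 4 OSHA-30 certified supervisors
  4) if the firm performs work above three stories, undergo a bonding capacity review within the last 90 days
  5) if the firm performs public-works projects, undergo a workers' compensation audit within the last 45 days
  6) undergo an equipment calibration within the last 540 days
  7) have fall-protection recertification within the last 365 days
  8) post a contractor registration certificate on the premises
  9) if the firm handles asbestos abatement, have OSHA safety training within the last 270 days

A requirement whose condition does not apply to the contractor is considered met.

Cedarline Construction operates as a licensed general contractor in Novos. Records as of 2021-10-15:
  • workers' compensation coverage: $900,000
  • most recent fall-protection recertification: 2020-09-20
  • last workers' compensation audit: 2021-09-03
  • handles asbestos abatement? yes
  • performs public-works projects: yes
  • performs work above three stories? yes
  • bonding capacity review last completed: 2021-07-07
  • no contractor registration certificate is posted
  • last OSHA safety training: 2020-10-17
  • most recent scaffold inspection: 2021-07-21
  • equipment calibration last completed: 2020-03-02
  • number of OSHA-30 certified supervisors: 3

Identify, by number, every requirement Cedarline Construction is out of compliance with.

1. workers' compensation coverage $900,000 ≥ $900,000 → met
2. scaffold inspection 86 days ago vs limit 90 → met
3. OSHA-30 certified supervisors 3 < 4 → not met
4. condition 'performs work above three stories' holds; bonding capacity review 100 days ago vs limit 90 → not met
5. condition 'performs public-works projects' holds; workers' compensation audit 42 days ago vs limit 45 → met
6. equipment calibration 592 days ago vs limit 540 → not met
7. fall-protection recertification 390 days ago vs limit 365 → not met
8. contractor registration certificate absent → not met
9. condition 'handles asbestos abatement' holds; OSHA safety training 363 days ago vs limit 270 → not met
Not met: 3, 4, 6, 7, 8, 9

3, 4, 6, 7, 8, 9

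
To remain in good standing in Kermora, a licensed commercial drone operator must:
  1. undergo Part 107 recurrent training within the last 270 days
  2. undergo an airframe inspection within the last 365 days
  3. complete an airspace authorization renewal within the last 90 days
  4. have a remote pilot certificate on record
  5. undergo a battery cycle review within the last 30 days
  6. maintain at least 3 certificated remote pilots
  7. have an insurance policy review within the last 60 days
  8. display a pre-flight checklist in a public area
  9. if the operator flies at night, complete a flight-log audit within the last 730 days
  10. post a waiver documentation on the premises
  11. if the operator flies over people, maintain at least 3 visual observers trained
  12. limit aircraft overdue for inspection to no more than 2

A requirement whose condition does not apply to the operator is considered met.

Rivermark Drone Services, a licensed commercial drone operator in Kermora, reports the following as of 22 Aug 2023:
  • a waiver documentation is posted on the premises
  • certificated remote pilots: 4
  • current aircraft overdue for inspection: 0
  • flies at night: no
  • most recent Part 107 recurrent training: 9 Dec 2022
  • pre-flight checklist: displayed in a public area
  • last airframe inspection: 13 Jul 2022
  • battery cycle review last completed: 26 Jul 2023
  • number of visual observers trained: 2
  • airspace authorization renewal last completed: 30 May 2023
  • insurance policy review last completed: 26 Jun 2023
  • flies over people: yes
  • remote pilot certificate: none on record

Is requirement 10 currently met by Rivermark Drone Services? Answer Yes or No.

Yes

10. waiver documentation present → met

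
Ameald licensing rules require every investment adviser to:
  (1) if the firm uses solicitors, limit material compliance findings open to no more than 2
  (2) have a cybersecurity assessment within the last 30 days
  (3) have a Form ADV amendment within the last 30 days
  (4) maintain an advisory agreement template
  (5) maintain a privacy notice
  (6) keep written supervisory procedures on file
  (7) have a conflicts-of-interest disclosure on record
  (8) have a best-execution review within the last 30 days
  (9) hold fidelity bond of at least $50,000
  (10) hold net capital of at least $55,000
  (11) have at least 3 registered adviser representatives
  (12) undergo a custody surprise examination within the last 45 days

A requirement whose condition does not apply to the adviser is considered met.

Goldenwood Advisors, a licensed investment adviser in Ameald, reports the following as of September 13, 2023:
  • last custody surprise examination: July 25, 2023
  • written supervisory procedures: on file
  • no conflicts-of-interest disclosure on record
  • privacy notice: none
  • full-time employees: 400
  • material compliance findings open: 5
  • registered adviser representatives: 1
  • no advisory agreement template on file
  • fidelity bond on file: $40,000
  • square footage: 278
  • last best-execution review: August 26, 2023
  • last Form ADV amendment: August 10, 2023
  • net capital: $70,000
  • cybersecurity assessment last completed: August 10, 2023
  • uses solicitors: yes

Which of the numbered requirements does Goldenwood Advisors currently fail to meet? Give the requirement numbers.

1, 2, 3, 4, 5, 7, 9, 11, 12

1. condition 'uses solicitors' holds; material compliance findings open 5 > 2 → not met
2. cybersecurity assessment 34 days ago vs limit 30 → not met
3. Form ADV amendment 34 days ago vs limit 30 → not met
4. advisory agreement template absent → not met
5. privacy notice absent → not met
6. written supervisory procedures present → met
7. conflicts-of-interest disclosure absent → not met
8. best-execution review 18 days ago vs limit 30 → met
9. fidelity bond $40,000 < $50,000 → not met
10. net capital $70,000 ≥ $55,000 → met
11. registered adviser representatives 1 < 3 → not met
12. custody surprise examination 50 days ago vs limit 45 → not met
Not met: 1, 2, 3, 4, 5, 7, 9, 11, 12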